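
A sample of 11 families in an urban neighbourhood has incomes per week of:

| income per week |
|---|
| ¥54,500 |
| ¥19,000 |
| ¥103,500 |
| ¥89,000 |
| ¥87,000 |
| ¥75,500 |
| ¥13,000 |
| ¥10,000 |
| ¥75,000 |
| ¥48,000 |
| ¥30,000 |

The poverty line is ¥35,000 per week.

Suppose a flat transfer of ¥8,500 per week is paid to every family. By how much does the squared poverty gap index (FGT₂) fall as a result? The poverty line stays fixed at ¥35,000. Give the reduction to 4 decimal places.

Before: below the line — ¥10,000, ¥13,000, ¥19,000, ¥30,000; squared poverty gap index (FGT₂) = 0.103154.
After the ¥8,500 transfer: below the line — ¥18,500, ¥21,500, ¥27,500; squared poverty gap index (FGT₂) = 0.037904.
Reduction = 0.103154 − 0.037904 = 0.0653.

0.0653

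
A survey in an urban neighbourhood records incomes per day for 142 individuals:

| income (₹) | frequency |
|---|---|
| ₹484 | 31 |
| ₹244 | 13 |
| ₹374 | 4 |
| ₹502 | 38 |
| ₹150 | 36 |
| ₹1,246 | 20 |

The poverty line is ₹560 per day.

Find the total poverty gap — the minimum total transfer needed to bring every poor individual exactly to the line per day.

₹24,172

Below the line: 36×₹150, 13×₹244, 4×₹374, 31×₹484, 38×₹502 (q = 122 of N = 142).
Individual gaps: 36×(560−150) = 14760; 13×(560−244) = 4108; 4×(560−374) = 744; 31×(560−484) = 2356; 38×(560−502) = 2204.
Aggregate gap = ₹24,172.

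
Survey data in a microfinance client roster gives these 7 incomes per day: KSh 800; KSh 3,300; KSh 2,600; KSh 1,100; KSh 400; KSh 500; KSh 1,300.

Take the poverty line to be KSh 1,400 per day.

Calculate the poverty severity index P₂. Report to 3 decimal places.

0.165

Below the line: KSh 400, KSh 500, KSh 800, KSh 1,100, KSh 1,300 (q = 5 of N = 7).
Normalized shortfalls: (1400−400)/1400 = 0.7143; (1400−500)/1400 = 0.6429; (1400−800)/1400 = 0.4286; (1400−1100)/1400 = 0.2143; (1400−1300)/1400 = 0.0714.
Squared: 0.5102; 0.4133; 0.1837; 0.0459; 0.0051.
Sum = 1.158163; P₂ = 1.158163 / 7 = 0.165.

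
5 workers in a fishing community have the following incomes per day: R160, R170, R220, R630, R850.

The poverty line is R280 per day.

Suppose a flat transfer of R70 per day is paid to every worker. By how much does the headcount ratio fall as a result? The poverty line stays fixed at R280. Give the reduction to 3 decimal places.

Before: below the line — R160, R170, R220; headcount ratio = 0.60000.
After the R70 transfer: below the line — R230, R240; headcount ratio = 0.40000.
Reduction = 0.60000 − 0.40000 = 0.200.

0.200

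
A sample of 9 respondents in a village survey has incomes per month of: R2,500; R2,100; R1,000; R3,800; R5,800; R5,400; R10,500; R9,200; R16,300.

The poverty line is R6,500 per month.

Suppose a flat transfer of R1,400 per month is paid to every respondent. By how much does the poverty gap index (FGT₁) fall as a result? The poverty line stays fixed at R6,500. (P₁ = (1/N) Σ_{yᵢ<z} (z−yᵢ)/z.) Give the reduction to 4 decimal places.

0.1265

Before: below the line — R1,000, R2,100, R2,500, R3,800, R5,400, R5,800; poverty gap index (FGT₁) = 0.314530.
After the R1,400 transfer: below the line — R2,400, R3,500, R3,900, R5,200; poverty gap index (FGT₁) = 0.188034.
Reduction = 0.314530 − 0.188034 = 0.1265.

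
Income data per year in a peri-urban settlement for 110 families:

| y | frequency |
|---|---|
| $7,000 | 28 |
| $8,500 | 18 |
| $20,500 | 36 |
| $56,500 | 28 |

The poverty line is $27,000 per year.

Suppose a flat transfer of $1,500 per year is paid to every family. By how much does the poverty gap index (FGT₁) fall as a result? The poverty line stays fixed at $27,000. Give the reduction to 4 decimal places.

Before: below the line — 28×$7,000, 18×$8,500, 36×$20,500; poverty gap index (FGT₁) = 0.379461.
After the $1,500 transfer: below the line — 28×$8,500, 18×$10,000, 36×$22,000; poverty gap index (FGT₁) = 0.338047.
Reduction = 0.379461 − 0.338047 = 0.0414.

0.0414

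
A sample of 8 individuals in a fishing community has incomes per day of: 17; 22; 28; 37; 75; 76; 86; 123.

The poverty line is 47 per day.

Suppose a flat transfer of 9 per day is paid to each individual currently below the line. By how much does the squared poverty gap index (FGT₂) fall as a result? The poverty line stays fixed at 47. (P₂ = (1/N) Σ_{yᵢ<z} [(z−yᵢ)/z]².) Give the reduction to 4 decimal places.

Before: below the line — 17, 22, 28, 37; squared poverty gap index (FGT₂) = 0.112381.
After the 9 transfer: below the line — 26, 31, 37, 46; squared poverty gap index (FGT₂) = 0.045156.
Reduction = 0.112381 − 0.045156 = 0.0672.

0.0672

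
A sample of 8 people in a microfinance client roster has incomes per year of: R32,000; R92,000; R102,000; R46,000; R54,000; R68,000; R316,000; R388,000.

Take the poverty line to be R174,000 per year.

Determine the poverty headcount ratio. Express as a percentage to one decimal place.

75.0%

6 of the 8 people have income below R174,000.
H = 6/8 = 75.0%.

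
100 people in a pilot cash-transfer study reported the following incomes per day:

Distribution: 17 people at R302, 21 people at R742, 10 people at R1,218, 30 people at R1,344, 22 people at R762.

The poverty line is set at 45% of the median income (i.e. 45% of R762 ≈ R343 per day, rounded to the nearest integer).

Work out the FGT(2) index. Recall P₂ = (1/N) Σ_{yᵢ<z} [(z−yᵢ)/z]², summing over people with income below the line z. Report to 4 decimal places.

Poor units: 17×R302 (q = 17 of N = 100).
Normalized shortfalls: (343−302)/343 = 0.1195 (×17).
Squared: 0.0143 (×17).
Sum = 0.242900; P₂ = 0.242900 / 100 = 0.0024.

0.0024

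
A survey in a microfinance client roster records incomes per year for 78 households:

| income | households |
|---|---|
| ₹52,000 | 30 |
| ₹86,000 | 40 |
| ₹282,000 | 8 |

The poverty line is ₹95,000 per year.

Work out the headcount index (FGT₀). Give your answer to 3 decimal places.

70 of the 78 households have income below ₹95,000.
H = 70/78 = 0.897.

0.897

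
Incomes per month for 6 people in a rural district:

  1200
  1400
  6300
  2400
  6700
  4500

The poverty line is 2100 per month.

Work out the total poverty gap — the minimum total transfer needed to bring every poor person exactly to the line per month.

1600

Below z: 1200, 1400 (q = 2 of N = 6).
Individual gaps: 2100−1200 = 900; 2100−1400 = 700.
Aggregate gap = 1600.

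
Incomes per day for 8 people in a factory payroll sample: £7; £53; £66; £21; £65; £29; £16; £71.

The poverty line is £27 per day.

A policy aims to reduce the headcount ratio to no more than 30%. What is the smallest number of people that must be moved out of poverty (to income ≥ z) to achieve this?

Currently q = 3 of N = 8 are below the line (H = 0.375).
A headcount ratio of at most 30% allows at most ⌊0.30 × 8⌋ = 2 poor people.
So at least 3 − 2 = 1 must be lifted.

1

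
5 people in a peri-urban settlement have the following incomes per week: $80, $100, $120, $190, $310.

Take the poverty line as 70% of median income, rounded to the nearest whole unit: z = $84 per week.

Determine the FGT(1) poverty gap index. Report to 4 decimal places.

Poor units: $80 (q = 1 of N = 5).
Relative gaps: (84−80)/84 = 0.0476.
Sum of shortfalls = 0.047619; P₁ averages over all N: 0.047619 / 5 = 0.0095.

0.0095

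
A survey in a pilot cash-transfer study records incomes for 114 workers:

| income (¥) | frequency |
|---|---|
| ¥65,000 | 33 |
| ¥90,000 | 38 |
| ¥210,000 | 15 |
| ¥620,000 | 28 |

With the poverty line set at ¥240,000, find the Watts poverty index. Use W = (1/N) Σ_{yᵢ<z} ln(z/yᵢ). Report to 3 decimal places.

0.723

Below the line: 33×¥65,000, 38×¥90,000, 15×¥210,000 (q = 86 of N = 114).
Log gaps: ln(240000/65000) = 1.3063 (×33); ln(240000/90000) = 0.9808 (×38); ln(240000/210000) = 0.1335 (×15).
W = 82.380787 / 114 = 0.723.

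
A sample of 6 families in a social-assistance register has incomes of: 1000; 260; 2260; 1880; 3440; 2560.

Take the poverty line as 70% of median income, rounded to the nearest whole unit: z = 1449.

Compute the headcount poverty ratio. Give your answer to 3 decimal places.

0.333

2 of the 6 families have income below 1449.
H = 2/6 = 0.333.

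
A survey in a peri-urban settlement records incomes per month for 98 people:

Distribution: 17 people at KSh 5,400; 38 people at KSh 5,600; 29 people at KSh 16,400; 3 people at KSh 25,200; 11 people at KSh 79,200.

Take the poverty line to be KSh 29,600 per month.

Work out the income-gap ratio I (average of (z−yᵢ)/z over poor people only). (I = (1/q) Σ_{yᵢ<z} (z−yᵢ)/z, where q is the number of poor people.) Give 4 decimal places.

Below z: 17×KSh 5,400, 38×KSh 5,600, 29×KSh 16,400, 3×KSh 25,200 (q = 87 of N = 98).
Relative gaps: 0.8176 (×17), 0.8108 (×38), 0.4459 (×29), 0.1486 (×3); sum = 58.087838.
I averages over the q = 87 poor units only: 58.087838 / 87 = 0.6677.

0.6677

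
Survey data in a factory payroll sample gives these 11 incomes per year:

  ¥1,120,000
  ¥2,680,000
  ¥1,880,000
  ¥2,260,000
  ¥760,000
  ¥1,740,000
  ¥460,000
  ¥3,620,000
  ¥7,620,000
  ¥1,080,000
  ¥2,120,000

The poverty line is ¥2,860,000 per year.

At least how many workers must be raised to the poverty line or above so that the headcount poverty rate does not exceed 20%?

7

Currently q = 9 of N = 11 are below the line (H = 0.818).
A headcount ratio of at most 20% allows at most ⌊0.20 × 11⌋ = 2 poor workers.
So at least 9 − 2 = 7 must be lifted.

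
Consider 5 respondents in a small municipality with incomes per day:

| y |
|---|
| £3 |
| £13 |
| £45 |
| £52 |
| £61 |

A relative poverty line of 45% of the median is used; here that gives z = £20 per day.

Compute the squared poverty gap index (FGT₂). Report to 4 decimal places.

Below z: £3, £13 (q = 2 of N = 5).
Shortfall ratios: (20−3)/20 = 0.8500; (20−13)/20 = 0.3500.
Squared: 0.7225; 0.1225.
Sum = 0.845000; P₂ = 0.845000 / 5 = 0.1690.

0.1690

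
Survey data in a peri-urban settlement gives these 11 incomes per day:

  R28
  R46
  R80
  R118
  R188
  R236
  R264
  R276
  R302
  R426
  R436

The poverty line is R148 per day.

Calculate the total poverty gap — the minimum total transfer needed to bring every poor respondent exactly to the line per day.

Poor units: R28, R46, R80, R118 (q = 4 of N = 11).
Individual gaps: 148−28 = 120; 148−46 = 102; 148−80 = 68; 148−118 = 30.
Aggregate gap = R320.

R320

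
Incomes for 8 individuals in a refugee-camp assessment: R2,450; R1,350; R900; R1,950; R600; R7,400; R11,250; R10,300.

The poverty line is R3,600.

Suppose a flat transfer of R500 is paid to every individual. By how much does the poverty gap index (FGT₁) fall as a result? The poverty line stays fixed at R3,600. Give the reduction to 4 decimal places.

0.0868

Before: below the line — R600, R900, R1,350, R1,950, R2,450; poverty gap index (FGT₁) = 0.373264.
After the R500 transfer: below the line — R1,100, R1,400, R1,850, R2,450, R2,950; poverty gap index (FGT₁) = 0.286458.
Reduction = 0.373264 − 0.286458 = 0.0868.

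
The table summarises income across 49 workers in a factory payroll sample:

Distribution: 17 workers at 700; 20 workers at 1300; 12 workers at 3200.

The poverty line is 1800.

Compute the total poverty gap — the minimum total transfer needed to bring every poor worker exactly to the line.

Below the line: 17×700, 20×1300 (q = 37 of N = 49).
Individual gaps: 17×(1800−700) = 18700; 20×(1800−1300) = 10000.
Aggregate gap = 28700.

28700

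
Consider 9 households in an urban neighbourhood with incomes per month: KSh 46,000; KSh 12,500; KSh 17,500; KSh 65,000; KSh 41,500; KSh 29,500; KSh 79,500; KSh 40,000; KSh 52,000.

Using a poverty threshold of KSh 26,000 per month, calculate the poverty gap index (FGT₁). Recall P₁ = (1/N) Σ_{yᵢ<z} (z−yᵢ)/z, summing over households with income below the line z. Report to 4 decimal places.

0.0940

Poor units: KSh 12,500, KSh 17,500 (q = 2 of N = 9).
Relative gaps: (26000−12500)/26000 = 0.5192; (26000−17500)/26000 = 0.3269.
Sum of shortfalls = 0.846154; P₁ averages over all N: 0.846154 / 9 = 0.0940.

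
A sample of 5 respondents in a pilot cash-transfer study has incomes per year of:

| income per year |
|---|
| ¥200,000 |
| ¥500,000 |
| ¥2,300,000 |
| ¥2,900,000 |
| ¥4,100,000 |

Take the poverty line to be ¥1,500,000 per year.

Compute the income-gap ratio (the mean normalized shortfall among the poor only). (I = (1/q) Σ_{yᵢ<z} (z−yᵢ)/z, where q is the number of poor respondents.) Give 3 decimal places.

0.767

Poor units: ¥200,000, ¥500,000 (q = 2 of N = 5).
Relative gaps: 0.8667, 0.6667; sum = 1.533333.
The income-gap ratio divides by q (the poor only): 1.533333 / 2 = 0.767.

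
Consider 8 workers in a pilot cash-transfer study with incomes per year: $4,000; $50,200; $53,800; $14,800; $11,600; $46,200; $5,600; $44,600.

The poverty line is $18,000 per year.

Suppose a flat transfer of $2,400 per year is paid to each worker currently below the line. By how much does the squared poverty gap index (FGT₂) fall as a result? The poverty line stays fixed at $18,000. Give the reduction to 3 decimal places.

Before: below the line — $4,000, $5,600, $11,600, $14,800; squared poverty gap index (FGT₂) = 0.15469.
After the $2,400 transfer: below the line — $6,400, $8,000, $14,000, $17,200; squared poverty gap index (FGT₂) = 0.09691.
Reduction = 0.15469 − 0.09691 = 0.058.

0.058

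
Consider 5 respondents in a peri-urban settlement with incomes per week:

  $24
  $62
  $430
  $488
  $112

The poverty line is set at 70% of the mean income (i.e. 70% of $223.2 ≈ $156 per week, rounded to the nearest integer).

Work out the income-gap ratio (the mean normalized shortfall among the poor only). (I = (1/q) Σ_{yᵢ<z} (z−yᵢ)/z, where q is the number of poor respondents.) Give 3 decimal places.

0.577

Incomes under z: $24, $62, $112 (q = 3 of N = 5).
Relative gaps: 0.8462, 0.6026, 0.2821; sum = 1.730769.
The income-gap ratio divides by q (the poor only): 1.730769 / 3 = 0.577.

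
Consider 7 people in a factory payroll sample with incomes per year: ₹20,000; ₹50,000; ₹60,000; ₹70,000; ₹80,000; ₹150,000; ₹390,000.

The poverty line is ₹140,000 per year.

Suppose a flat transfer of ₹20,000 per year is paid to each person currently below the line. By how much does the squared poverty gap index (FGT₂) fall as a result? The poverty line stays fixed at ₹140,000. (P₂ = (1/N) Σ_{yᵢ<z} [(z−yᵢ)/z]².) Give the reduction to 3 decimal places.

0.108

Before: below the line — ₹20,000, ₹50,000, ₹60,000, ₹70,000, ₹80,000; squared poverty gap index (FGT₂) = 0.27259.
After the ₹20,000 transfer: below the line — ₹40,000, ₹70,000, ₹80,000, ₹90,000, ₹100,000; squared poverty gap index (FGT₂) = 0.16472.
Reduction = 0.27259 − 0.16472 = 0.108.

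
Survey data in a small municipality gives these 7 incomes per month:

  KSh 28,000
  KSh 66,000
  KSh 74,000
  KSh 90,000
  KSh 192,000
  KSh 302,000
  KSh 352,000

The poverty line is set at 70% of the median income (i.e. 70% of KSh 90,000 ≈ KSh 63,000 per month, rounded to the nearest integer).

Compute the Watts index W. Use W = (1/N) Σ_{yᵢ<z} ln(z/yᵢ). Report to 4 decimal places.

Below the line: KSh 28,000 (q = 1 of N = 7).
Log gaps: ln(63000/28000) = 0.8109.
W = 0.810930 / 7 = 0.1158.

0.1158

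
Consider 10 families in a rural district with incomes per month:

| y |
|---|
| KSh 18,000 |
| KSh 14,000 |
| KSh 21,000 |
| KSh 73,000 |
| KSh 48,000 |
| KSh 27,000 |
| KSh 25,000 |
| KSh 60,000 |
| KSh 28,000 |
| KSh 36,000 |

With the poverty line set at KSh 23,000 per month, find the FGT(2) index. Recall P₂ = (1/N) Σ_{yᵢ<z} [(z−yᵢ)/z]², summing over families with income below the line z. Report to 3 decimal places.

Below the line: KSh 14,000, KSh 18,000, KSh 21,000 (q = 3 of N = 10).
Gap ratios (z−y)/z: (23000−14000)/23000 = 0.3913; (23000−18000)/23000 = 0.2174; (23000−21000)/23000 = 0.0870.
Squared: 0.1531; 0.0473; 0.0076.
Sum = 0.207940; P₂ = 0.207940 / 10 = 0.021.

0.021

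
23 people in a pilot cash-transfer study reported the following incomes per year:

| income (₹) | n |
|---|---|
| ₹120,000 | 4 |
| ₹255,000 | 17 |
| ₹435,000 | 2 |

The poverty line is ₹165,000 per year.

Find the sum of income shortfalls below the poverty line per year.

₹180,000

Poor units: 4×₹120,000 (q = 4 of N = 23).
Individual gaps: 4×(165000−120000) = 180000.
Aggregate gap = ₹180,000.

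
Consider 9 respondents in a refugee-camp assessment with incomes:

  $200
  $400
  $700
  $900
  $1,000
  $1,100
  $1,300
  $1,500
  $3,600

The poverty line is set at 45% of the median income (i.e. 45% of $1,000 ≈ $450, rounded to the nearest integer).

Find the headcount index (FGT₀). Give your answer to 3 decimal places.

2 of the 9 respondents have income below $450.
H = 2/9 = 0.222.

0.222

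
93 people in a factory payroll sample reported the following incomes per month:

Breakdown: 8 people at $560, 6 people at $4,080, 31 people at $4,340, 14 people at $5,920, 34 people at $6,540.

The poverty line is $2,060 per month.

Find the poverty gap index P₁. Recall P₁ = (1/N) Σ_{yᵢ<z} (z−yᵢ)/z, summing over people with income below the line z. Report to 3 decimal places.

0.063

Below z: 8×$560 (q = 8 of N = 93).
Normalized shortfalls: (2060−560)/2060 = 0.7282 (×8).
Sum of shortfalls = 5.825243; P₁ averages over all N: 5.825243 / 93 = 0.063.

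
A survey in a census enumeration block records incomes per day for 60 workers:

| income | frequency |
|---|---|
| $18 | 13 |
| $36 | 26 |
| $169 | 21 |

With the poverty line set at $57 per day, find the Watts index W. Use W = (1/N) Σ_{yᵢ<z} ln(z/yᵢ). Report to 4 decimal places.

Poor units: 13×$18, 26×$36 (q = 39 of N = 60).
ln(z/y) terms: ln(57/18) = 1.1527 (×13); ln(57/36) = 0.4595 (×26).
W = 26.932674 / 60 = 0.4489.

0.4489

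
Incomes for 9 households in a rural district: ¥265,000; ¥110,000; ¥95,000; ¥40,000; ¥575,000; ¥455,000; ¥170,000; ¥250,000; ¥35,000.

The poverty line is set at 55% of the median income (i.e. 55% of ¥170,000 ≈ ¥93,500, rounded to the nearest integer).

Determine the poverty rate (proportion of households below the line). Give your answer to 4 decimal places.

0.2222

2 of the 9 households have income below ¥93,500.
H = 2/9 = 0.2222.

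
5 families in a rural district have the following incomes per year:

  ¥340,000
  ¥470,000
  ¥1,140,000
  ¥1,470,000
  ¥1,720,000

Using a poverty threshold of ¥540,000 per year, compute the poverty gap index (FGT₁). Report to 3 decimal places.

0.100

Incomes under z: ¥340,000, ¥470,000 (q = 2 of N = 5).
Relative gaps: (540000−340000)/540000 = 0.3704; (540000−470000)/540000 = 0.1296.
Σ = 0.500000. Dividing by the full population N = 5 gives P₁ = 0.100.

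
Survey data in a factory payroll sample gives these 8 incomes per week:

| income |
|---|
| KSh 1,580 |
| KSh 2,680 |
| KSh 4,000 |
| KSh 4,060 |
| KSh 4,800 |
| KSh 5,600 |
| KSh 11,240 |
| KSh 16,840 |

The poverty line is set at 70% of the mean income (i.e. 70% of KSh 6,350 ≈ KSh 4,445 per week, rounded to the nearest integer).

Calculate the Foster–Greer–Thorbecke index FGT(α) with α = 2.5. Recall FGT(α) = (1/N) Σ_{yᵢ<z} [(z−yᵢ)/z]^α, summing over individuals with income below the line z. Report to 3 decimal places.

0.055

Poor units: KSh 1,580, KSh 2,680, KSh 4,000, KSh 4,060 (q = 4 of N = 8).
Normalized shortfalls: (4445−1580)/4445 = 0.6445; (4445−2680)/4445 = 0.3971; (4445−4000)/4445 = 0.1001; (4445−4060)/4445 = 0.0866.
Raised to α = 2.5: 0.33353; 0.09935; 0.00317; 0.00221.
Sum = 0.438260; FGT(2.5) = 0.438260 / 8 = 0.055.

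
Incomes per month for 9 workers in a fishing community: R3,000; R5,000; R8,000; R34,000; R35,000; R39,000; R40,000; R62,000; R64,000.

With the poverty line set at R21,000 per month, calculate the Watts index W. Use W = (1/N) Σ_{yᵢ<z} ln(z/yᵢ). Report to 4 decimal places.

Below z: R3,000, R5,000, R8,000 (q = 3 of N = 9).
ln(z/y) terms: ln(21000/3000) = 1.9459; ln(21000/5000) = 1.4351; ln(21000/8000) = 0.9651.
W = 4.346076 / 9 = 0.4829.

0.4829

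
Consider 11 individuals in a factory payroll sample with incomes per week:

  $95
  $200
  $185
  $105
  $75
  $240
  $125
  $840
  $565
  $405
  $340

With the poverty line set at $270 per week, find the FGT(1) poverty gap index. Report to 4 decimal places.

0.2912

Below z: $75, $95, $105, $125, $185, $200, $240 (q = 7 of N = 11).
Normalized shortfalls: (270−75)/270 = 0.7222; (270−95)/270 = 0.6481; (270−105)/270 = 0.6111; (270−125)/270 = 0.5370; (270−185)/270 = 0.3148; (270−200)/270 = 0.2593; (270−240)/270 = 0.1111.
Sum of shortfalls = 3.203704; P₁ averages over all N: 3.203704 / 11 = 0.2912.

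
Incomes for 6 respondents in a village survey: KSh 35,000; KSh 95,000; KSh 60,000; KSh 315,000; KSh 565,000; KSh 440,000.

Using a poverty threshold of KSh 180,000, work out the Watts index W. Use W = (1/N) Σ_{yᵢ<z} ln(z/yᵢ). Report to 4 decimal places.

0.5626

Below z: KSh 35,000, KSh 60,000, KSh 95,000 (q = 3 of N = 6).
ln(z/y) terms: ln(180000/35000) = 1.6376; ln(180000/60000) = 1.0986; ln(180000/95000) = 0.6391.
W = 3.375301 / 6 = 0.5626.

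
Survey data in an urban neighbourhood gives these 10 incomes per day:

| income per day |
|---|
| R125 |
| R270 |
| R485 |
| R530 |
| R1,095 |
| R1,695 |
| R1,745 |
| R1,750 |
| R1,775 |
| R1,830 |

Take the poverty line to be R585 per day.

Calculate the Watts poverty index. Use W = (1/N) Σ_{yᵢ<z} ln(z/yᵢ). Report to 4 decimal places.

0.2603

Poor units: R125, R270, R485, R530 (q = 4 of N = 10).
ln(z/y) terms: ln(585/125) = 1.5433; ln(585/270) = 0.7732; ln(585/485) = 0.1875; ln(585/530) = 0.0987.
W = 2.602686 / 10 = 0.2603.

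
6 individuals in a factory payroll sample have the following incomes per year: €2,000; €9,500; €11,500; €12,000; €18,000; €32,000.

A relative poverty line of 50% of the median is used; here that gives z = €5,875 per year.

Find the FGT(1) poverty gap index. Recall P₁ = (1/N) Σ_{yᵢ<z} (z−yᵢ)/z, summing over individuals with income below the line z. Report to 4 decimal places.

0.1099

Below the line: €2,000 (q = 1 of N = 6).
Shortfall ratios: (5875−2000)/5875 = 0.6596.
Σ = 0.659574. Dividing by the full population N = 6 gives P₁ = 0.1099.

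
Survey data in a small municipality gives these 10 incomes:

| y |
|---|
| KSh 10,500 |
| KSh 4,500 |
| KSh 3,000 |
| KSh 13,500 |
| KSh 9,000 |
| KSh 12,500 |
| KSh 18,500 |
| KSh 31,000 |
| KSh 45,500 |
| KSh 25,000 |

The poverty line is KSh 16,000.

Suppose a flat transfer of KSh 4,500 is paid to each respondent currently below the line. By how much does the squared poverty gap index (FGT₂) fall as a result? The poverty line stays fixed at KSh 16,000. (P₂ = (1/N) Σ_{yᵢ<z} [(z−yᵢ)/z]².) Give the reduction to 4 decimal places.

0.1057

Before: below the line — KSh 3,000, KSh 4,500, KSh 9,000, KSh 10,500, KSh 12,500, KSh 13,500; squared poverty gap index (FGT₂) = 0.155859.
After the KSh 4,500 transfer: below the line — KSh 7,500, KSh 9,000, KSh 13,500, KSh 15,000; squared poverty gap index (FGT₂) = 0.050195.
Reduction = 0.155859 − 0.050195 = 0.1057.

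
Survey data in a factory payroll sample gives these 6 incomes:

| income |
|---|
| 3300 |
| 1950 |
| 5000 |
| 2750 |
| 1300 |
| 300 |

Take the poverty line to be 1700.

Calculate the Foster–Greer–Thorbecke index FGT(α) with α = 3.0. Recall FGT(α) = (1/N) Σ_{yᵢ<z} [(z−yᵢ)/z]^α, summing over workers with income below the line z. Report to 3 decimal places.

0.095

Incomes under z: 300, 1300 (q = 2 of N = 6).
Gap ratios (z−y)/z: (1700−300)/1700 = 0.8235; (1700−1300)/1700 = 0.2353.
Raised to α = 3.0: 0.55852; 0.01303.
Sum = 0.571545; FGT(3.0) = 0.571545 / 6 = 0.095.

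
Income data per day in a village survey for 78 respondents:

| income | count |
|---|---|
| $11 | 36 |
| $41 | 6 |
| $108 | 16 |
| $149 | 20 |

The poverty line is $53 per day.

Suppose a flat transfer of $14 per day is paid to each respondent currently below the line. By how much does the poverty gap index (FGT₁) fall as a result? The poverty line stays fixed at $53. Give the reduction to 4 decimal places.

Before: below the line — 36×$11, 6×$41; poverty gap index (FGT₁) = 0.383164.
After the $14 transfer: below the line — 36×$25; poverty gap index (FGT₁) = 0.243832.
Reduction = 0.383164 − 0.243832 = 0.1393.

0.1393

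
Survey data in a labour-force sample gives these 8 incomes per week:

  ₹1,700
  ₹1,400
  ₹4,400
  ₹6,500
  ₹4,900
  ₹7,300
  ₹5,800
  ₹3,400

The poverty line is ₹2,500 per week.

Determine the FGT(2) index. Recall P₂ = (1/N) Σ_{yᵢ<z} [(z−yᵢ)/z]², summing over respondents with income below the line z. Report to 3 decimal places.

Incomes under z: ₹1,400, ₹1,700 (q = 2 of N = 8).
Relative gaps: (2500−1400)/2500 = 0.4400; (2500−1700)/2500 = 0.3200.
Squared: 0.1936; 0.1024.
Sum = 0.296000; P₂ = 0.296000 / 8 = 0.037.

0.037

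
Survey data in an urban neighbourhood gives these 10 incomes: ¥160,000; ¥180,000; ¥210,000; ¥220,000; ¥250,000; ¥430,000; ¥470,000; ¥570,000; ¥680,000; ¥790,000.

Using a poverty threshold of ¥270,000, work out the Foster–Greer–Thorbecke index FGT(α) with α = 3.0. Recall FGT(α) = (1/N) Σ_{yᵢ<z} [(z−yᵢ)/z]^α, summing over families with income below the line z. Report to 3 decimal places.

Below the line: ¥160,000, ¥180,000, ¥210,000, ¥220,000, ¥250,000 (q = 5 of N = 10).
Normalized shortfalls: (270000−160000)/270000 = 0.4074; (270000−180000)/270000 = 0.3333; (270000−210000)/270000 = 0.2222; (270000−220000)/270000 = 0.1852; (270000−250000)/270000 = 0.0741.
Raised to α = 3.0: 0.06762; 0.03704; 0.01097; 0.00635; 0.00041.
Sum = 0.122390; FGT(3.0) = 0.122390 / 10 = 0.012.

0.012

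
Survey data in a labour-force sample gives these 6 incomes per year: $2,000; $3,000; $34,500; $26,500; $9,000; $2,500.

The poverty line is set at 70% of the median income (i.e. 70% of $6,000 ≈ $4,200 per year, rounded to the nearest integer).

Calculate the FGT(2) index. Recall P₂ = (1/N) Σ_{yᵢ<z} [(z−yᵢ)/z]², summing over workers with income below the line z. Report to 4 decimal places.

Incomes under z: $2,000, $2,500, $3,000 (q = 3 of N = 6).
Gap ratios (z−y)/z: (4200−2000)/4200 = 0.5238; (4200−2500)/4200 = 0.4048; (4200−3000)/4200 = 0.2857.
Squared: 0.2744; 0.1638; 0.0816.
Sum = 0.519841; P₂ = 0.519841 / 6 = 0.0866.

0.0866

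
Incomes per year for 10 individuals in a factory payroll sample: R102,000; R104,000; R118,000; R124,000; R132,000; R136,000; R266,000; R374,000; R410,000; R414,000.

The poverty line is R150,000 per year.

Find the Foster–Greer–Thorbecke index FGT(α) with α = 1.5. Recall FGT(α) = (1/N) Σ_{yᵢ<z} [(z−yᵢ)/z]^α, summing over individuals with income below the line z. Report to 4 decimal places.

0.0592

Poor units: R102,000, R104,000, R118,000, R124,000, R132,000, R136,000 (q = 6 of N = 10).
Gap ratios (z−y)/z: (150000−102000)/150000 = 0.3200; (150000−104000)/150000 = 0.3067; (150000−118000)/150000 = 0.2133; (150000−124000)/150000 = 0.1733; (150000−132000)/150000 = 0.1200; (150000−136000)/150000 = 0.0933.
Raised to α = 1.5: 0.18102; 0.16982; 0.09853; 0.07216; 0.04157; 0.02851.
Sum = 0.591626; FGT(1.5) = 0.591626 / 10 = 0.0592.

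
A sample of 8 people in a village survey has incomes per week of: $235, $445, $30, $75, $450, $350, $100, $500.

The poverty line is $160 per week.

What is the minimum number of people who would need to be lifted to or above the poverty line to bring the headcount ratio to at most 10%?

3 of the 8 people are poor, so H = 3/8 = 0.375.
A headcount ratio of at most 10% allows at most ⌊0.10 × 8⌋ = 0 poor people.
So at least 3 − 0 = 3 must be lifted.

3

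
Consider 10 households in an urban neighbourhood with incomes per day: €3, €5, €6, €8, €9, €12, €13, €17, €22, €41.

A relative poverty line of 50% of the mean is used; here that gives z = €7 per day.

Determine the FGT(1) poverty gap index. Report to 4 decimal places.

Incomes under z: €3, €5, €6 (q = 3 of N = 10).
Gap ratios (z−y)/z: (7−3)/7 = 0.5714; (7−5)/7 = 0.2857; (7−6)/7 = 0.1429.
Sum of shortfalls = 1.000000; P₁ averages over all N: 1.000000 / 10 = 0.1000.

0.1000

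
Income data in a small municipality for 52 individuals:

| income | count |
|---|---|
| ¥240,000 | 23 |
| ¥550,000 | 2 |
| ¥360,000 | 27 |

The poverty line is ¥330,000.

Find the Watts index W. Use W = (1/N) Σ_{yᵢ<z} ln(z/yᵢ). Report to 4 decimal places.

0.1409

Below the line: 23×¥240,000 (q = 23 of N = 52).
Log gaps: ln(330000/240000) = 0.3185 (×23).
W = 7.324436 / 52 = 0.1409.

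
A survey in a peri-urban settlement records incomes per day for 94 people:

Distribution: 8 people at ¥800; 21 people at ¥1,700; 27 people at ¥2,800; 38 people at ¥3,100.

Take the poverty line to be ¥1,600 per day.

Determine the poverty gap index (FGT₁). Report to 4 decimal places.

Incomes under z: 8×¥800 (q = 8 of N = 94).
Normalized shortfalls: (1600−800)/1600 = 0.5000 (×8).
Sum of shortfalls = 4.000000; P₁ averages over all N: 4.000000 / 94 = 0.0426.

0.0426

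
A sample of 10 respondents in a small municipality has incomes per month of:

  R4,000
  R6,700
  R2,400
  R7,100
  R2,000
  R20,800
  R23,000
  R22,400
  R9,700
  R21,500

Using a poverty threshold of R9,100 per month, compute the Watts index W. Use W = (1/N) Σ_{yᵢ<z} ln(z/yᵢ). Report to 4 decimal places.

Incomes under z: R2,000, R2,400, R4,000, R6,700, R7,100 (q = 5 of N = 10).
Log gaps: ln(9100/2000) = 1.5151; ln(9100/2400) = 1.3328; ln(9100/4000) = 0.8220; ln(9100/6700) = 0.3062; ln(9100/7100) = 0.2482.
W = 4.224259 / 10 = 0.4224.

0.4224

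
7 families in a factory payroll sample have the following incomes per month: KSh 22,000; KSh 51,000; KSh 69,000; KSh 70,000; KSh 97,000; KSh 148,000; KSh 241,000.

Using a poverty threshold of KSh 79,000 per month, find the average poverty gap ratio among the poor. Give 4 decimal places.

Poor units: KSh 22,000, KSh 51,000, KSh 69,000, KSh 70,000 (q = 4 of N = 7).
Shortfall ratios (z−y)/z: 0.7215, 0.3544, 0.1266, 0.1139; sum = 1.316456.
The income-gap ratio divides by q (the poor only): 1.316456 / 4 = 0.3291.

0.3291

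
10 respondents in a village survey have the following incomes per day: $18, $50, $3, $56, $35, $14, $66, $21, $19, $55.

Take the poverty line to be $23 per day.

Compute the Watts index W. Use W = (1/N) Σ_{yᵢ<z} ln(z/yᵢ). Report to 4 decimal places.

0.3060

Below the line: $3, $14, $18, $19, $21 (q = 5 of N = 10).
ln(z/y) terms: ln(23/3) = 2.0369; ln(23/14) = 0.4964; ln(23/18) = 0.2451; ln(23/19) = 0.1911; ln(23/21) = 0.0910.
W = 3.060468 / 10 = 0.3060.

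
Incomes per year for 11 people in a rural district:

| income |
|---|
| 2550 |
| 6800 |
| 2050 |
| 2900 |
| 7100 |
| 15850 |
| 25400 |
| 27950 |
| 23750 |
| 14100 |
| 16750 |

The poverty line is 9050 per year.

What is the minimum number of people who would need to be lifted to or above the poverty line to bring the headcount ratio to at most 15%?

5 of the 11 people are poor, so H = 5/11 = 0.455.
A headcount ratio of at most 15% allows at most ⌊0.15 × 11⌋ = 1 poor people.
So at least 5 − 1 = 4 must be lifted.

4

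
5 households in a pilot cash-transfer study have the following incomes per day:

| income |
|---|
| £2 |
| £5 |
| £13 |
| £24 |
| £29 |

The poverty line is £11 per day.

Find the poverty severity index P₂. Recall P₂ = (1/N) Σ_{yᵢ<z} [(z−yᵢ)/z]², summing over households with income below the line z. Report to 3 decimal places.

0.193

Below z: £2, £5 (q = 2 of N = 5).
Relative gaps: (11−2)/11 = 0.8182; (11−5)/11 = 0.5455.
Squared: 0.6694; 0.2975.
Sum = 0.966942; P₂ = 0.966942 / 5 = 0.193.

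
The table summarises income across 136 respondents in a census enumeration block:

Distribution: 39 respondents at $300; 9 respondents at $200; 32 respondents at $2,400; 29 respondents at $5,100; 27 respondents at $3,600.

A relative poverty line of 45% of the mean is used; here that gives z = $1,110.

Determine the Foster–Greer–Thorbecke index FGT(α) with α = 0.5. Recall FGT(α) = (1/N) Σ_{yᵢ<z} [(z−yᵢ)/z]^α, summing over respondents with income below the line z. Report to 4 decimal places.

Below the line: 9×$200, 39×$300 (q = 48 of N = 136).
Shortfall ratios: (1110−200)/1110 = 0.8198 (×9); (1110−300)/1110 = 0.7297 (×39).
Raised to α = 0.5: 0.90544 (×9); 0.85424 (×39).
Sum = 41.464397; FGT(0.5) = 41.464397 / 136 = 0.3049.

0.3049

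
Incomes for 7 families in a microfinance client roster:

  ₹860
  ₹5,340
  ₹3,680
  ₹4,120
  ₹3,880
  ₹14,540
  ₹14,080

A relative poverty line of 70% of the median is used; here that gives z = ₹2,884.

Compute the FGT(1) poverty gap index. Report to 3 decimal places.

Below the line: ₹860 (q = 1 of N = 7).
Relative gaps: (2884−860)/2884 = 0.7018.
Σ = 0.701803. Dividing by the full population N = 7 gives P₁ = 0.100.

0.100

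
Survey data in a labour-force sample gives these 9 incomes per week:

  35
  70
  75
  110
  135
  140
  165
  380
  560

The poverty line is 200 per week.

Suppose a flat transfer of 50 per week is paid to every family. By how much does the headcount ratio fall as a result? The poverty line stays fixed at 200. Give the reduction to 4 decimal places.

0.1111

Before: below the line — 35, 70, 75, 110, 135, 140, 165; headcount ratio = 0.777778.
After the 50 transfer: below the line — 85, 120, 125, 160, 185, 190; headcount ratio = 0.666667.
Reduction = 0.777778 − 0.666667 = 0.1111.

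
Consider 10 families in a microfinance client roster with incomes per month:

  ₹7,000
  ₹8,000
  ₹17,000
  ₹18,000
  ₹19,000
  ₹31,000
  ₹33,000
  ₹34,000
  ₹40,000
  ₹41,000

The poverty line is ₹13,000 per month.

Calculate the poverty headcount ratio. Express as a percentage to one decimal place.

2 of the 10 families have income below ₹13,000.
H = 2/10 = 20.0%.

20.0%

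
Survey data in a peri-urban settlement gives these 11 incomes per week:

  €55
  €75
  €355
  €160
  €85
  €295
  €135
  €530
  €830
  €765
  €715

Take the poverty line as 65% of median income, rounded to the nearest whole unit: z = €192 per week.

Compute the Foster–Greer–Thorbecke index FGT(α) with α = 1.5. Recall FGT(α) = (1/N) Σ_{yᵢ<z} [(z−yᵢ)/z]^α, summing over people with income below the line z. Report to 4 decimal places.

Below z: €55, €75, €85, €135, €160 (q = 5 of N = 11).
Gap ratios (z−y)/z: (192−55)/192 = 0.7135; (192−75)/192 = 0.6094; (192−85)/192 = 0.5573; (192−135)/192 = 0.2969; (192−160)/192 = 0.1667.
Raised to α = 1.5: 0.60274; 0.47569; 0.41603; 0.16176; 0.06804.
Sum = 1.724258; FGT(1.5) = 1.724258 / 11 = 0.1568.

0.1568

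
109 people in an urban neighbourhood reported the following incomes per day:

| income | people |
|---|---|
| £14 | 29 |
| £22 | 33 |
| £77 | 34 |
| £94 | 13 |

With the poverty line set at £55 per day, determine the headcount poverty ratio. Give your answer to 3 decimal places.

62 of the 109 people have income below £55.
H = 62/109 = 0.569.

0.569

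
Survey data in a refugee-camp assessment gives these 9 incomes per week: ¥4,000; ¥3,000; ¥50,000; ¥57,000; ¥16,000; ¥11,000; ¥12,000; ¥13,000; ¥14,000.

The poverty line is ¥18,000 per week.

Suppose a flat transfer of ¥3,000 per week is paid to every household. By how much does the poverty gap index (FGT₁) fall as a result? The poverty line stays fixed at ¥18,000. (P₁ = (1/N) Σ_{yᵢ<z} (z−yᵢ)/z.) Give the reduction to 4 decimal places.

0.1235

Before: below the line — ¥3,000, ¥4,000, ¥11,000, ¥12,000, ¥13,000, ¥14,000, ¥16,000; poverty gap index (FGT₁) = 0.327160.
After the ¥3,000 transfer: below the line — ¥6,000, ¥7,000, ¥14,000, ¥15,000, ¥16,000, ¥17,000; poverty gap index (FGT₁) = 0.203704.
Reduction = 0.327160 − 0.203704 = 0.1235.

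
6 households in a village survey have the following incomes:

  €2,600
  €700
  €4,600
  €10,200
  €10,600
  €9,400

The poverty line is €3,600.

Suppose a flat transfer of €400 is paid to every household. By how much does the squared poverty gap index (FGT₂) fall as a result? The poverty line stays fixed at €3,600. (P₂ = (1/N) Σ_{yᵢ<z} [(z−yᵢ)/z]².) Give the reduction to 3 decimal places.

Before: below the line — €700, €2,600; squared poverty gap index (FGT₂) = 0.12101.
After the €400 transfer: below the line — €1,100, €3,000; squared poverty gap index (FGT₂) = 0.08501.
Reduction = 0.12101 − 0.08501 = 0.036.

0.036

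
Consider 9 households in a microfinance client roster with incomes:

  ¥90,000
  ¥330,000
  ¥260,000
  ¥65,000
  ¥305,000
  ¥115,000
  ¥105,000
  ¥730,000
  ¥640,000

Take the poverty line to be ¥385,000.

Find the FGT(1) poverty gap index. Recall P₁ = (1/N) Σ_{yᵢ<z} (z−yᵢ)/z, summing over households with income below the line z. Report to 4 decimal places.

Poor units: ¥65,000, ¥90,000, ¥105,000, ¥115,000, ¥260,000, ¥305,000, ¥330,000 (q = 7 of N = 9).
Relative gaps: (385000−65000)/385000 = 0.8312; (385000−90000)/385000 = 0.7662; (385000−105000)/385000 = 0.7273; (385000−115000)/385000 = 0.7013; (385000−260000)/385000 = 0.3247; (385000−305000)/385000 = 0.2078; (385000−330000)/385000 = 0.1429.
Sum of shortfalls = 3.701299; P₁ averages over all N: 3.701299 / 9 = 0.4113.

0.4113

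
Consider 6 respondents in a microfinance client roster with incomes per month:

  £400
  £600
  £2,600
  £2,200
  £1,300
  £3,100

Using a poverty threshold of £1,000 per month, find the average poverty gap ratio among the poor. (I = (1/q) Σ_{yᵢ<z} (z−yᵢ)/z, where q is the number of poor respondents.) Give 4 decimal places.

Below the line: £400, £600 (q = 2 of N = 6).
Shortfall ratios (z−y)/z: 0.6000, 0.4000; sum = 1.000000.
The income-gap ratio divides by q (the poor only): 1.000000 / 2 = 0.5000.

0.5000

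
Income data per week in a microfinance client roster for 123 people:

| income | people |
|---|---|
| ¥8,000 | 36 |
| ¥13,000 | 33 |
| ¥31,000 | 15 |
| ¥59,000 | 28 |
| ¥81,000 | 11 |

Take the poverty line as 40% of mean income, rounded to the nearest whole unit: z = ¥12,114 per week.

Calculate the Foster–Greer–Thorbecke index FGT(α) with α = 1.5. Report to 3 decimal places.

Poor units: 36×¥8,000 (q = 36 of N = 123).
Shortfall ratios: (12114−8000)/12114 = 0.3396 (×36).
Raised to α = 1.5: 0.19791 (×36).
Sum = 7.124716; FGT(1.5) = 7.124716 / 123 = 0.058.

0.058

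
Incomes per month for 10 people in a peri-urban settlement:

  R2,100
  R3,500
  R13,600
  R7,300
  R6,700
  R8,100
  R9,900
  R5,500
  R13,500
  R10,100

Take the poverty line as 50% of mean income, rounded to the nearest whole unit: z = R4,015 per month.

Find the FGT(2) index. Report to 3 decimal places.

Poor units: R2,100, R3,500 (q = 2 of N = 10).
Normalized shortfalls: (4015−2100)/4015 = 0.4770; (4015−3500)/4015 = 0.1283.
Squared: 0.2275; 0.0165.
Sum = 0.243945; P₂ = 0.243945 / 10 = 0.024.

0.024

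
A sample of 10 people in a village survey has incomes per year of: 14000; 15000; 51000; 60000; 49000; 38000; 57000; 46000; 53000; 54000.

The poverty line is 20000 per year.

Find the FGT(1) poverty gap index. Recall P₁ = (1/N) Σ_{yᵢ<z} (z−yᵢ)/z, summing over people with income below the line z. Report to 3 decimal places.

Below z: 14000, 15000 (q = 2 of N = 10).
Normalized shortfalls: (20000−14000)/20000 = 0.3000; (20000−15000)/20000 = 0.2500.
Sum of shortfalls = 0.550000; P₁ averages over all N: 0.550000 / 10 = 0.055.

0.055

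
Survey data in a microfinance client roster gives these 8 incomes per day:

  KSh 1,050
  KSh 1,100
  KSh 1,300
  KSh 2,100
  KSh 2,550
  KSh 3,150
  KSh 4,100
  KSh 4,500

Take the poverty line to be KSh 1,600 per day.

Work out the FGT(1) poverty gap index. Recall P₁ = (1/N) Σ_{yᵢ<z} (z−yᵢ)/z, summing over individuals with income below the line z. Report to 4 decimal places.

0.1055

Poor units: KSh 1,050, KSh 1,100, KSh 1,300 (q = 3 of N = 8).
Normalized shortfalls: (1600−1050)/1600 = 0.3438; (1600−1100)/1600 = 0.3125; (1600−1300)/1600 = 0.1875.
Sum of shortfalls = 0.843750; P₁ averages over all N: 0.843750 / 8 = 0.1055.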